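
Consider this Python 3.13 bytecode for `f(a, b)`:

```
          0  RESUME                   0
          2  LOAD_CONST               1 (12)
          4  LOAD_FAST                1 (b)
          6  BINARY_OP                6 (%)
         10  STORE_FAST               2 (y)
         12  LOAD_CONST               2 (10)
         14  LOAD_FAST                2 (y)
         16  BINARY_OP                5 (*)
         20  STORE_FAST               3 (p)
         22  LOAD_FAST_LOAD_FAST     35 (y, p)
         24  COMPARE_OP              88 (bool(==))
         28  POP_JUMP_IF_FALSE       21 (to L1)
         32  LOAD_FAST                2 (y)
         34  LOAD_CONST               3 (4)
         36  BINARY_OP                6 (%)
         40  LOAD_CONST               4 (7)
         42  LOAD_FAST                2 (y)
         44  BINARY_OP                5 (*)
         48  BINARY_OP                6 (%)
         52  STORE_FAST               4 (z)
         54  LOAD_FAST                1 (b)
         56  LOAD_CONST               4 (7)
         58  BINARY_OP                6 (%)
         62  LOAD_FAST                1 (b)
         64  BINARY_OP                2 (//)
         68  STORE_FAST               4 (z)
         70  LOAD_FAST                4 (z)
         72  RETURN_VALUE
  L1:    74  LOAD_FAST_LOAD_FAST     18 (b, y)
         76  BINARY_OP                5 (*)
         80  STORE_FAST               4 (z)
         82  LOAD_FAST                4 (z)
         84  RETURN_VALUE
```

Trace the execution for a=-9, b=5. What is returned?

10

LOAD_CONST → push 12. Stack: [12]
LOAD_FAST b → push 5. Stack: [12, 5]
BINARY_OP % → 12 % 5 = 2. Stack: [2]
STORE_FAST y → y=2. Stack: []
LOAD_CONST → push 10. Stack: [10]
LOAD_FAST y → push 2. Stack: [10, 2]
BINARY_OP * → 10 * 2 = 20. Stack: [20]
STORE_FAST p → p=20. Stack: []
LOAD_FAST_LOAD_FAST y,p → push 2,20. Stack: [2, 20]
COMPARE_OP bool(==) → 2 vs 20 = False. Stack: [False]
POP_JUMP_IF_FALSE → pop False; jump. Stack: []
LOAD_FAST_LOAD_FAST b,y → push 5,2. Stack: [5, 2]
BINARY_OP * → 5 * 2 = 10. Stack: [10]
STORE_FAST z → z=10. Stack: []
LOAD_FAST z → push 10. Stack: [10]
RETURN_VALUE → return 10.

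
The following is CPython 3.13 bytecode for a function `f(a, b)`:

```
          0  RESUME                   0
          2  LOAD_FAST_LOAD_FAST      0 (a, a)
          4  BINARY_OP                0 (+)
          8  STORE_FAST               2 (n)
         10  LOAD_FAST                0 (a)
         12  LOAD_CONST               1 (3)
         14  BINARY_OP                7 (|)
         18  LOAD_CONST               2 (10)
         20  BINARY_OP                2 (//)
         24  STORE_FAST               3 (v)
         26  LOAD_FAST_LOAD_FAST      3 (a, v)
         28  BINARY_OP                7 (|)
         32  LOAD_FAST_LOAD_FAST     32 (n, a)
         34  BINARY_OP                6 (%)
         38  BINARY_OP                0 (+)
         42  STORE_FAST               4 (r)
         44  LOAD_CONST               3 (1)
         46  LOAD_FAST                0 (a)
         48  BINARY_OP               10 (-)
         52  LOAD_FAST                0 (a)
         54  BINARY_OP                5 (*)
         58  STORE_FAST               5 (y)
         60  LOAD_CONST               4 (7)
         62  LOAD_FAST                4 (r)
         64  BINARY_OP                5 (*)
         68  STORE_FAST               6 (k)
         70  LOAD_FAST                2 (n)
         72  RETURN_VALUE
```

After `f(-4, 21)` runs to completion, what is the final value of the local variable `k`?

LOAD_FAST_LOAD_FAST a,a → push -4,-4. Stack: [-4, -4]
BINARY_OP + → -4 + -4 = -8. Stack: [-8]
STORE_FAST n → n=-8. Stack: []
LOAD_FAST a → push -4. Stack: [-4]
LOAD_CONST → push 3. Stack: [-4, 3]
BINARY_OP | → -4 | 3 = -1. Stack: [-1]
LOAD_CONST → push 10. Stack: [-1, 10]
BINARY_OP // → -1 // 10 = -1. Stack: [-1]
STORE_FAST v → v=-1. Stack: []
LOAD_FAST_LOAD_FAST a,v → push -4,-1. Stack: [-4, -1]
BINARY_OP | → -4 | -1 = -1. Stack: [-1]
LOAD_FAST_LOAD_FAST n,a → push -8,-4. Stack: [-1, -8, -4]
BINARY_OP % → -8 % -4 = 0. Stack: [-1, 0]
BINARY_OP + → -1 + 0 = -1. Stack: [-1]
STORE_FAST r → r=-1. Stack: []
LOAD_CONST → push 1. Stack: [1]
LOAD_FAST a → push -4. Stack: [1, -4]
BINARY_OP - → 1 - -4 = 5. Stack: [5]
LOAD_FAST a → push -4. Stack: [5, -4]
BINARY_OP * → 5 * -4 = -20. Stack: [-20]
STORE_FAST y → y=-20. Stack: []
LOAD_CONST → push 7. Stack: [7]
LOAD_FAST r → push -1. Stack: [7, -1]
BINARY_OP * → 7 * -1 = -7. Stack: [-7]
STORE_FAST k → k=-7. Stack: []
LOAD_FAST n → push -8. Stack: [-8]
RETURN_VALUE → return -8.

-7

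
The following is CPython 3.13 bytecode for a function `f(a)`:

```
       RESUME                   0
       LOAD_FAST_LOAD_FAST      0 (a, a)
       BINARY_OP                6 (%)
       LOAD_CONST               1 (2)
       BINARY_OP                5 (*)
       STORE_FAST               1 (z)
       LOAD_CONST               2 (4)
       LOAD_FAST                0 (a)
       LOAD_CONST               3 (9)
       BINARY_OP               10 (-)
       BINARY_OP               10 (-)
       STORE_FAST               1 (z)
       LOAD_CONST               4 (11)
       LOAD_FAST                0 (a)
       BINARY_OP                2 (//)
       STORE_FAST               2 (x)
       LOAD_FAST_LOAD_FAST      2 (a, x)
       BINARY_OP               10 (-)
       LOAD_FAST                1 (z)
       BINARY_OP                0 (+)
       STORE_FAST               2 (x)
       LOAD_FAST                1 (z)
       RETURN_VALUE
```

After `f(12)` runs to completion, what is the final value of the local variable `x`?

LOAD_FAST_LOAD_FAST a,a → push 12,12. Stack: [12, 12]
BINARY_OP % → 12 % 12 = 0. Stack: [0]
LOAD_CONST → push 2. Stack: [0, 2]
BINARY_OP * → 0 * 2 = 0. Stack: [0]
STORE_FAST z → z=0. Stack: []
LOAD_CONST → push 4. Stack: [4]
LOAD_FAST a → push 12. Stack: [4, 12]
LOAD_CONST → push 9. Stack: [4, 12, 9]
BINARY_OP - → 12 - 9 = 3. Stack: [4, 3]
BINARY_OP - → 4 - 3 = 1. Stack: [1]
STORE_FAST z → z=1. Stack: []
LOAD_CONST → push 11. Stack: [11]
LOAD_FAST a → push 12. Stack: [11, 12]
BINARY_OP // → 11 // 12 = 0. Stack: [0]
STORE_FAST x → x=0. Stack: []
LOAD_FAST_LOAD_FAST a,x → push 12,0. Stack: [12, 0]
BINARY_OP - → 12 - 0 = 12. Stack: [12]
LOAD_FAST z → push 1. Stack: [12, 1]
BINARY_OP + → 12 + 1 = 13. Stack: [13]
STORE_FAST x → x=13. Stack: []
LOAD_FAST z → push 1. Stack: [1]
RETURN_VALUE → return 1.

13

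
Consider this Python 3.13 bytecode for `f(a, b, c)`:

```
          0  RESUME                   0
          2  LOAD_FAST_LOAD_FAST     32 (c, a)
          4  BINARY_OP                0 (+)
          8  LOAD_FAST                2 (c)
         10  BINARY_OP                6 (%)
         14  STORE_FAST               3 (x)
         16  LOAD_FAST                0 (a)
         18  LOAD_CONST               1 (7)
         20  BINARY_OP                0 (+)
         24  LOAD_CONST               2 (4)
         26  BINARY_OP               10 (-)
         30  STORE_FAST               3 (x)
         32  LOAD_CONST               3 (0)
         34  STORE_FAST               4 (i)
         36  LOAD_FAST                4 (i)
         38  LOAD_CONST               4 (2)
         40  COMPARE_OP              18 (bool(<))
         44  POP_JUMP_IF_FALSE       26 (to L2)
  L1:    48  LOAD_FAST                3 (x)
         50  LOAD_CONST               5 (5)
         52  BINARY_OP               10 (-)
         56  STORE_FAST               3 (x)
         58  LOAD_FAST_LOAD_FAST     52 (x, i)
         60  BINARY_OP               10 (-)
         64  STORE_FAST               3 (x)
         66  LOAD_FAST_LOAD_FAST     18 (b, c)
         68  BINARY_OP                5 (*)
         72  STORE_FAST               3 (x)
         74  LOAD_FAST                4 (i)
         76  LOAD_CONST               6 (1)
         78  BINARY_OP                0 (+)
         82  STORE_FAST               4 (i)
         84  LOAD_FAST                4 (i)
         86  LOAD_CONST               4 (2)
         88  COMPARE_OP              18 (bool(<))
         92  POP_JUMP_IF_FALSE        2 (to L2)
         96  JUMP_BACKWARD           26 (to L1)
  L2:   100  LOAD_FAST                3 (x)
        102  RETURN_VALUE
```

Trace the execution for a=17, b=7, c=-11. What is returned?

LOAD_FAST_LOAD_FAST c,a → push -11,17. Stack: [-11, 17]
BINARY_OP + → -11 + 17 = 6. Stack: [6]
LOAD_FAST c → push -11. Stack: [6, -11]
BINARY_OP % → 6 % -11 = -5. Stack: [-5]
STORE_FAST x → x=-5. Stack: []
LOAD_FAST a → push 17. Stack: [17]
LOAD_CONST → push 7. Stack: [17, 7]
BINARY_OP + → 17 + 7 = 24. Stack: [24]
LOAD_CONST → push 4. Stack: [24, 4]
BINARY_OP - → 24 - 4 = 20. Stack: [20]
STORE_FAST x → x=20. Stack: []
LOAD_CONST → push 0. Stack: [0]
STORE_FAST i → i=0. Stack: []
LOAD_FAST i → push 0. Stack: [0]
LOAD_CONST → push 2. Stack: [0, 2]
COMPARE_OP bool(<) → 0 vs 2 = True. Stack: [True]
POP_JUMP_IF_FALSE → pop True; no jump. Stack: []
LOAD_FAST x → push 20. Stack: [20]
LOAD_CONST → push 5. Stack: [20, 5]
BINARY_OP - → 20 - 5 = 15. Stack: [15]
STORE_FAST x → x=15. Stack: []
LOAD_FAST_LOAD_FAST x,i → push 15,0. Stack: [15, 0]
BINARY_OP - → 15 - 0 = 15. Stack: [15]
STORE_FAST x → x=15. Stack: []
LOAD_FAST_LOAD_FAST b,c → push 7,-11. Stack: [7, -11]
BINARY_OP * → 7 * -11 = -77. Stack: [-77]
STORE_FAST x → x=-77. Stack: []
LOAD_FAST i → push 0. Stack: [0]
LOAD_CONST → push 1. Stack: [0, 1]
BINARY_OP + → 0 + 1 = 1. Stack: [1]
STORE_FAST i → i=1. Stack: []
LOAD_FAST i → push 1. Stack: [1]
LOAD_CONST → push 2. Stack: [1, 2]
COMPARE_OP bool(<) → 1 vs 2 = True. Stack: [True]
POP_JUMP_IF_FALSE → pop True; no jump. Stack: []
LOAD_FAST x → push -77. Stack: [-77]
LOAD_CONST → push 5. Stack: [-77, 5]
BINARY_OP - → -77 - 5 = -82. Stack: [-82]
STORE_FAST x → x=-82. Stack: []
LOAD_FAST_LOAD_FAST x,i → push -82,1. Stack: [-82, 1]
BINARY_OP - → -82 - 1 = -83. Stack: [-83]
STORE_FAST x → x=-83. Stack: []
LOAD_FAST_LOAD_FAST b,c → push 7,-11. Stack: [7, -11]
BINARY_OP * → 7 * -11 = -77. Stack: [-77]
STORE_FAST x → x=-77. Stack: []
LOAD_FAST i → push 1. Stack: [1]
LOAD_CONST → push 1. Stack: [1, 1]
BINARY_OP + → 1 + 1 = 2. Stack: [2]
STORE_FAST i → i=2. Stack: []
LOAD_FAST i → push 2. Stack: [2]
LOAD_CONST → push 2. Stack: [2, 2]
COMPARE_OP bool(<) → 2 vs 2 = False. Stack: [False]
POP_JUMP_IF_FALSE → pop False; jump. Stack: []
LOAD_FAST x → push -77. Stack: [-77]
RETURN_VALUE → return -77.

-77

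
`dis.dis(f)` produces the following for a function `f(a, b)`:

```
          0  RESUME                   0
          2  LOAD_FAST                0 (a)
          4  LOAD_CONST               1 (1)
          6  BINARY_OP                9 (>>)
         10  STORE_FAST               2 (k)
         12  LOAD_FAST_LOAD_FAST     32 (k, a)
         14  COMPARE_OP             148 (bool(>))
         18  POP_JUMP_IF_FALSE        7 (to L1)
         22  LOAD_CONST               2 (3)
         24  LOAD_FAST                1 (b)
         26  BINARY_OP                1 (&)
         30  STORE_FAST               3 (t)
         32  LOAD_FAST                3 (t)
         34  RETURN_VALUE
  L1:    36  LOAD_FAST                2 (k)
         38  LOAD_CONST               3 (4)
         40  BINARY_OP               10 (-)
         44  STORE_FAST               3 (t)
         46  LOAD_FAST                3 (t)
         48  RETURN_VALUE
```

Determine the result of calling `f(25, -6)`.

8

LOAD_FAST a → push 25. Stack: [25]
LOAD_CONST → push 1. Stack: [25, 1]
BINARY_OP >> → 25 >> 1 = 12. Stack: [12]
STORE_FAST k → k=12. Stack: []
LOAD_FAST_LOAD_FAST k,a → push 12,25. Stack: [12, 25]
COMPARE_OP bool(>) → 12 vs 25 = False. Stack: [False]
POP_JUMP_IF_FALSE → pop False; jump. Stack: []
LOAD_FAST k → push 12. Stack: [12]
LOAD_CONST → push 4. Stack: [12, 4]
BINARY_OP - → 12 - 4 = 8. Stack: [8]
STORE_FAST t → t=8. Stack: []
LOAD_FAST t → push 8. Stack: [8]
RETURN_VALUE → return 8.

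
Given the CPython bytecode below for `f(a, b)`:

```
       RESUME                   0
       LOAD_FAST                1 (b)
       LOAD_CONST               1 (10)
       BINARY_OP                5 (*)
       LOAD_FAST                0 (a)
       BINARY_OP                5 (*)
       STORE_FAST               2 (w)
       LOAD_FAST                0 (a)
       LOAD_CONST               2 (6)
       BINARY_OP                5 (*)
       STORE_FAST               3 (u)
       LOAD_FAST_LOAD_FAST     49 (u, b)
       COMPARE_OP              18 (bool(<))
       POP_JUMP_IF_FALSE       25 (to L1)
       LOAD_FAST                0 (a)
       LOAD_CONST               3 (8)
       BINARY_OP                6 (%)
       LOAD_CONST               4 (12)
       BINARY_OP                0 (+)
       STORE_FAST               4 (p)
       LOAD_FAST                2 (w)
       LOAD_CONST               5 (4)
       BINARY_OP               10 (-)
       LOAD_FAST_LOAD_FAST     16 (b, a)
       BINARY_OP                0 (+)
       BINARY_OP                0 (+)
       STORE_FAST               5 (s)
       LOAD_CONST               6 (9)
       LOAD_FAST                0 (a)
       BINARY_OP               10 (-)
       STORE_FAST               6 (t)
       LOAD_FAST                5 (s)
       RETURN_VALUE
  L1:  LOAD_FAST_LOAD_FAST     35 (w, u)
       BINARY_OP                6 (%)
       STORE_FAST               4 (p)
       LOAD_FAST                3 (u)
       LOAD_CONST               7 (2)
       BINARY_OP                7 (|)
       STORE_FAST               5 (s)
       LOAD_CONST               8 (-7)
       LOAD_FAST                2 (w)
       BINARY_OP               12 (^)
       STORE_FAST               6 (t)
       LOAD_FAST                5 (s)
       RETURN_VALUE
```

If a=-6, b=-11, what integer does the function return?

639

LOAD_FAST b → push -11. Stack: [-11]
LOAD_CONST → push 10. Stack: [-11, 10]
BINARY_OP * → -11 * 10 = -110. Stack: [-110]
LOAD_FAST a → push -6. Stack: [-110, -6]
BINARY_OP * → -110 * -6 = 660. Stack: [660]
STORE_FAST w → w=660. Stack: []
LOAD_FAST a → push -6. Stack: [-6]
LOAD_CONST → push 6. Stack: [-6, 6]
BINARY_OP * → -6 * 6 = -36. Stack: [-36]
STORE_FAST u → u=-36. Stack: []
LOAD_FAST_LOAD_FAST u,b → push -36,-11. Stack: [-36, -11]
COMPARE_OP bool(<) → -36 vs -11 = True. Stack: [True]
POP_JUMP_IF_FALSE → pop True; no jump. Stack: []
LOAD_FAST a → push -6. Stack: [-6]
LOAD_CONST → push 8. Stack: [-6, 8]
BINARY_OP % → -6 % 8 = 2. Stack: [2]
LOAD_CONST → push 12. Stack: [2, 12]
BINARY_OP + → 2 + 12 = 14. Stack: [14]
STORE_FAST p → p=14. Stack: []
LOAD_FAST w → push 660. Stack: [660]
LOAD_CONST → push 4. Stack: [660, 4]
BINARY_OP - → 660 - 4 = 656. Stack: [656]
LOAD_FAST_LOAD_FAST b,a → push -11,-6. Stack: [656, -11, -6]
BINARY_OP + → -11 + -6 = -17. Stack: [656, -17]
BINARY_OP + → 656 + -17 = 639. Stack: [639]
STORE_FAST s → s=639. Stack: []
LOAD_CONST → push 9. Stack: [9]
LOAD_FAST a → push -6. Stack: [9, -6]
BINARY_OP - → 9 - -6 = 15. Stack: [15]
STORE_FAST t → t=15. Stack: []
LOAD_FAST s → push 639. Stack: [639]
RETURN_VALUE → return 639.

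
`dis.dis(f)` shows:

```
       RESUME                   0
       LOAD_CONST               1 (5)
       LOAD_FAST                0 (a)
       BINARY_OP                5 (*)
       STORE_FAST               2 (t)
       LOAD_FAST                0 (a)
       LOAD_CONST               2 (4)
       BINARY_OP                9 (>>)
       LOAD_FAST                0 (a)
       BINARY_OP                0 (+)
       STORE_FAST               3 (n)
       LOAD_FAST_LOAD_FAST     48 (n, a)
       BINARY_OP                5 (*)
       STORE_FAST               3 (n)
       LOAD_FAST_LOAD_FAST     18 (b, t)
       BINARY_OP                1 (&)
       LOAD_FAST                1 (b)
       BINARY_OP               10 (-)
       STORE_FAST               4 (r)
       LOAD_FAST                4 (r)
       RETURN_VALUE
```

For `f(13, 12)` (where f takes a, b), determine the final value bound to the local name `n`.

169

LOAD_CONST → push 5. Stack: [5]
LOAD_FAST a → push 13. Stack: [5, 13]
BINARY_OP * → 5 * 13 = 65. Stack: [65]
STORE_FAST t → t=65. Stack: []
LOAD_FAST a → push 13. Stack: [13]
LOAD_CONST → push 4. Stack: [13, 4]
BINARY_OP >> → 13 >> 4 = 0. Stack: [0]
LOAD_FAST a → push 13. Stack: [0, 13]
BINARY_OP + → 0 + 13 = 13. Stack: [13]
STORE_FAST n → n=13. Stack: []
LOAD_FAST_LOAD_FAST n,a → push 13,13. Stack: [13, 13]
BINARY_OP * → 13 * 13 = 169. Stack: [169]
STORE_FAST n → n=169. Stack: []
LOAD_FAST_LOAD_FAST b,t → push 12,65. Stack: [12, 65]
BINARY_OP & → 12 & 65 = 0. Stack: [0]
LOAD_FAST b → push 12. Stack: [0, 12]
BINARY_OP - → 0 - 12 = -12. Stack: [-12]
STORE_FAST r → r=-12. Stack: []
LOAD_FAST r → push -12. Stack: [-12]
RETURN_VALUE → return -12.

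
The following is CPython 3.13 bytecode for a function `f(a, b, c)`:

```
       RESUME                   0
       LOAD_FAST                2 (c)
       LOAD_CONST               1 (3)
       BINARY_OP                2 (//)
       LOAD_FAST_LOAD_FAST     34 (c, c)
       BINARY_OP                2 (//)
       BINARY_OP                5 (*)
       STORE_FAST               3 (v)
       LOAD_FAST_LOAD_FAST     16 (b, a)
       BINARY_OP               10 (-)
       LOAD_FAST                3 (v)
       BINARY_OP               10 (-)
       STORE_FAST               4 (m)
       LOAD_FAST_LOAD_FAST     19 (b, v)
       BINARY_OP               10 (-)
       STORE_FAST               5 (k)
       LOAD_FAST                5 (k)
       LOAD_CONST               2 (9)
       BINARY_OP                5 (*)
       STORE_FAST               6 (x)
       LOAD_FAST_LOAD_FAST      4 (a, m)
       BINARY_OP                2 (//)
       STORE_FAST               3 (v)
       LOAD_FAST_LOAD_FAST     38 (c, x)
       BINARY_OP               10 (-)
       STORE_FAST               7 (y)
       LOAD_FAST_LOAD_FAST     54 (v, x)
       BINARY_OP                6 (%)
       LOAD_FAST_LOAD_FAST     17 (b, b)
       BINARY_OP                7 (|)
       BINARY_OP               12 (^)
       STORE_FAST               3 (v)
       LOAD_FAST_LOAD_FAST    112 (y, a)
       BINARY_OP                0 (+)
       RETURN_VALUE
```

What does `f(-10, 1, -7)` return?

LOAD_FAST c → push -7. Stack: [-7]
LOAD_CONST → push 3. Stack: [-7, 3]
BINARY_OP // → -7 // 3 = -3. Stack: [-3]
LOAD_FAST_LOAD_FAST c,c → push -7,-7. Stack: [-3, -7, -7]
BINARY_OP // → -7 // -7 = 1. Stack: [-3, 1]
BINARY_OP * → -3 * 1 = -3. Stack: [-3]
STORE_FAST v → v=-3. Stack: []
LOAD_FAST_LOAD_FAST b,a → push 1,-10. Stack: [1, -10]
BINARY_OP - → 1 - -10 = 11. Stack: [11]
LOAD_FAST v → push -3. Stack: [11, -3]
BINARY_OP - → 11 - -3 = 14. Stack: [14]
STORE_FAST m → m=14. Stack: []
LOAD_FAST_LOAD_FAST b,v → push 1,-3. Stack: [1, -3]
BINARY_OP - → 1 - -3 = 4. Stack: [4]
STORE_FAST k → k=4. Stack: []
LOAD_FAST k → push 4. Stack: [4]
LOAD_CONST → push 9. Stack: [4, 9]
BINARY_OP * → 4 * 9 = 36. Stack: [36]
STORE_FAST x → x=36. Stack: []
LOAD_FAST_LOAD_FAST a,m → push -10,14. Stack: [-10, 14]
BINARY_OP // → -10 // 14 = -1. Stack: [-1]
STORE_FAST v → v=-1. Stack: []
LOAD_FAST_LOAD_FAST c,x → push -7,36. Stack: [-7, 36]
BINARY_OP - → -7 - 36 = -43. Stack: [-43]
STORE_FAST y → y=-43. Stack: []
LOAD_FAST_LOAD_FAST v,x → push -1,36. Stack: [-1, 36]
BINARY_OP % → -1 % 36 = 35. Stack: [35]
LOAD_FAST_LOAD_FAST b,b → push 1,1. Stack: [35, 1, 1]
BINARY_OP | → 1 | 1 = 1. Stack: [35, 1]
BINARY_OP ^ → 35 ^ 1 = 34. Stack: [34]
STORE_FAST v → v=34. Stack: []
LOAD_FAST_LOAD_FAST y,a → push -43,-10. Stack: [-43, -10]
BINARY_OP + → -43 + -10 = -53. Stack: [-53]
RETURN_VALUE → return -53.

-53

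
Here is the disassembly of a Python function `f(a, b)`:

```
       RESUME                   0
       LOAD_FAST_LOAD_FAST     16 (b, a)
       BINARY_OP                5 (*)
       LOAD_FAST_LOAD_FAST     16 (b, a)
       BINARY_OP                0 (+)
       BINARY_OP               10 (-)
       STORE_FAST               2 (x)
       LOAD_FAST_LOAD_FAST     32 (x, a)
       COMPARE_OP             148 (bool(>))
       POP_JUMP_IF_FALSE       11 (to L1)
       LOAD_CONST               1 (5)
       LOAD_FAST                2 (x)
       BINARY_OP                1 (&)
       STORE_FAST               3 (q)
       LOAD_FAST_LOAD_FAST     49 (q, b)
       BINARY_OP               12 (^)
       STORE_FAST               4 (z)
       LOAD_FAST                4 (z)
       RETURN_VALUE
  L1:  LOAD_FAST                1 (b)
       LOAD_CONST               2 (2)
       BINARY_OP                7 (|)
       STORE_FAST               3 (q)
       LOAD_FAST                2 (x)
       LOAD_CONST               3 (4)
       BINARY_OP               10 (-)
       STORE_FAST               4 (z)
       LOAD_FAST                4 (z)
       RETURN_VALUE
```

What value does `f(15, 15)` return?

14

LOAD_FAST_LOAD_FAST b,a → push 15,15. Stack: [15, 15]
BINARY_OP * → 15 * 15 = 225. Stack: [225]
LOAD_FAST_LOAD_FAST b,a → push 15,15. Stack: [225, 15, 15]
BINARY_OP + → 15 + 15 = 30. Stack: [225, 30]
BINARY_OP - → 225 - 30 = 195. Stack: [195]
STORE_FAST x → x=195. Stack: []
LOAD_FAST_LOAD_FAST x,a → push 195,15. Stack: [195, 15]
COMPARE_OP bool(>) → 195 vs 15 = True. Stack: [True]
POP_JUMP_IF_FALSE → pop True; no jump. Stack: []
LOAD_CONST → push 5. Stack: [5]
LOAD_FAST x → push 195. Stack: [5, 195]
BINARY_OP & → 5 & 195 = 1. Stack: [1]
STORE_FAST q → q=1. Stack: []
LOAD_FAST_LOAD_FAST q,b → push 1,15. Stack: [1, 15]
BINARY_OP ^ → 1 ^ 15 = 14. Stack: [14]
STORE_FAST z → z=14. Stack: []
LOAD_FAST z → push 14. Stack: [14]
RETURN_VALUE → return 14.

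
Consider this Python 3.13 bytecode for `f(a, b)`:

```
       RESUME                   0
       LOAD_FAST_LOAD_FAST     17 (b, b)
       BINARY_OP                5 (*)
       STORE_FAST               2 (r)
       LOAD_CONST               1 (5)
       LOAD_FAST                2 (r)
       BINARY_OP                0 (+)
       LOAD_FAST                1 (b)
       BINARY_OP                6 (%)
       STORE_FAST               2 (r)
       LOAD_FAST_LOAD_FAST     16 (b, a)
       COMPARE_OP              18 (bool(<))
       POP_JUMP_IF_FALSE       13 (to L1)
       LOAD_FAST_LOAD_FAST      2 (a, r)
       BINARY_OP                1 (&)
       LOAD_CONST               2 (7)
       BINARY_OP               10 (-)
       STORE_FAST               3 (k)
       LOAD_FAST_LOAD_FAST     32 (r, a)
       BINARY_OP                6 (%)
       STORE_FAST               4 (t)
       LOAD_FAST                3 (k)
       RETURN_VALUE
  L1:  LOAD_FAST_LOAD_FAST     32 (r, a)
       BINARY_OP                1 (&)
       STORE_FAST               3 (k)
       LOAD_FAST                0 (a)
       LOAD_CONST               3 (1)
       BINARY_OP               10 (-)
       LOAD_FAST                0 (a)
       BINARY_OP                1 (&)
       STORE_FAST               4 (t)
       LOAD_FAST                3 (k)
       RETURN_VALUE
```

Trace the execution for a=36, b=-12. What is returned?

LOAD_FAST_LOAD_FAST b,b → push -12,-12. Stack: [-12, -12]
BINARY_OP * → -12 * -12 = 144. Stack: [144]
STORE_FAST r → r=144. Stack: []
LOAD_CONST → push 5. Stack: [5]
LOAD_FAST r → push 144. Stack: [5, 144]
BINARY_OP + → 5 + 144 = 149. Stack: [149]
LOAD_FAST b → push -12. Stack: [149, -12]
BINARY_OP % → 149 % -12 = -7. Stack: [-7]
STORE_FAST r → r=-7. Stack: []
LOAD_FAST_LOAD_FAST b,a → push -12,36. Stack: [-12, 36]
COMPARE_OP bool(<) → -12 vs 36 = True. Stack: [True]
POP_JUMP_IF_FALSE → pop True; no jump. Stack: []
LOAD_FAST_LOAD_FAST a,r → push 36,-7. Stack: [36, -7]
BINARY_OP & → 36 & -7 = 32. Stack: [32]
LOAD_CONST → push 7. Stack: [32, 7]
BINARY_OP - → 32 - 7 = 25. Stack: [25]
STORE_FAST k → k=25. Stack: []
LOAD_FAST_LOAD_FAST r,a → push -7,36. Stack: [-7, 36]
BINARY_OP % → -7 % 36 = 29. Stack: [29]
STORE_FAST t → t=29. Stack: []
LOAD_FAST k → push 25. Stack: [25]
RETURN_VALUE → return 25.

25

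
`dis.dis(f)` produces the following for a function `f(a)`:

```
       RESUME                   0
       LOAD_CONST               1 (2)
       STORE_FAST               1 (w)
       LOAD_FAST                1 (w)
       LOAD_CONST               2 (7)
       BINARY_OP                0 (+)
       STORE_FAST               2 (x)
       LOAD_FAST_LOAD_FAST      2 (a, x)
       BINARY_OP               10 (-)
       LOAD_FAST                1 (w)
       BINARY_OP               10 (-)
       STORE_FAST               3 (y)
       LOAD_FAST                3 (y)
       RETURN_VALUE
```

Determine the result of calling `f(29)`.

LOAD_CONST → push 2. Stack: [2]
STORE_FAST w → w=2. Stack: []
LOAD_FAST w → push 2. Stack: [2]
LOAD_CONST → push 7. Stack: [2, 7]
BINARY_OP + → 2 + 7 = 9. Stack: [9]
STORE_FAST x → x=9. Stack: []
LOAD_FAST_LOAD_FAST a,x → push 29,9. Stack: [29, 9]
BINARY_OP - → 29 - 9 = 20. Stack: [20]
LOAD_FAST w → push 2. Stack: [20, 2]
BINARY_OP - → 20 - 2 = 18. Stack: [18]
STORE_FAST y → y=18. Stack: []
LOAD_FAST y → push 18. Stack: [18]
RETURN_VALUE → return 18.

18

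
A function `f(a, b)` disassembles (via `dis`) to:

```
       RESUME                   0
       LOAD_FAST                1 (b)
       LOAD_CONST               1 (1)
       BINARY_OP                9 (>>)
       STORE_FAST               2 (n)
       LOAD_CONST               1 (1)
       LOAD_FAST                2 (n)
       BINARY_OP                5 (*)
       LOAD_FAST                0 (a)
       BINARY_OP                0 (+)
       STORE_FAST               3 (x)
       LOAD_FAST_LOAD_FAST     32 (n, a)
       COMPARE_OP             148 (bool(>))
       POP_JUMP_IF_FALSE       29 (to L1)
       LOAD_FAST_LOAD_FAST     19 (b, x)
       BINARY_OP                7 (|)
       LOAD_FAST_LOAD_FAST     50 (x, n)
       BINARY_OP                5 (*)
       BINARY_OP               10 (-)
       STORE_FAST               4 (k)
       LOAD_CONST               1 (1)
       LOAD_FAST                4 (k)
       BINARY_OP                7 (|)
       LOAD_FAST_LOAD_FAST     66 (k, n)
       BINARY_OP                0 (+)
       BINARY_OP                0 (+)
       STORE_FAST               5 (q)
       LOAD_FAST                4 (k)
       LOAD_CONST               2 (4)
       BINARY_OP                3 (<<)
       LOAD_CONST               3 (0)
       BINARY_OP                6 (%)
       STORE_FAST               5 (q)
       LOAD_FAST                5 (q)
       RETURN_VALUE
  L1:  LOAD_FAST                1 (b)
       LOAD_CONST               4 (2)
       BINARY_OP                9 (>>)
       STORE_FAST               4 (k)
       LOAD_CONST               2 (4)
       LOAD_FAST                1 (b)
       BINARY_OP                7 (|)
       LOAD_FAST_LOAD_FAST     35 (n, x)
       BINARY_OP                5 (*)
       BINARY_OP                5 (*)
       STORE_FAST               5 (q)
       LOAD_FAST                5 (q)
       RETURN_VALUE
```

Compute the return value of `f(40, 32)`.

LOAD_FAST b → push 32. Stack: [32]
LOAD_CONST → push 1. Stack: [32, 1]
BINARY_OP >> → 32 >> 1 = 16. Stack: [16]
STORE_FAST n → n=16. Stack: []
LOAD_CONST → push 1. Stack: [1]
LOAD_FAST n → push 16. Stack: [1, 16]
BINARY_OP * → 1 * 16 = 16. Stack: [16]
LOAD_FAST a → push 40. Stack: [16, 40]
BINARY_OP + → 16 + 40 = 56. Stack: [56]
STORE_FAST x → x=56. Stack: []
LOAD_FAST_LOAD_FAST n,a → push 16,40. Stack: [16, 40]
COMPARE_OP bool(>) → 16 vs 40 = False. Stack: [False]
POP_JUMP_IF_FALSE → pop False; jump. Stack: []
LOAD_FAST b → push 32. Stack: [32]
LOAD_CONST → push 2. Stack: [32, 2]
BINARY_OP >> → 32 >> 2 = 8. Stack: [8]
STORE_FAST k → k=8. Stack: []
LOAD_CONST → push 4. Stack: [4]
LOAD_FAST b → push 32. Stack: [4, 32]
BINARY_OP | → 4 | 32 = 36. Stack: [36]
LOAD_FAST_LOAD_FAST n,x → push 16,56. Stack: [36, 16, 56]
BINARY_OP * → 16 * 56 = 896. Stack: [36, 896]
BINARY_OP * → 36 * 896 = 32256. Stack: [32256]
STORE_FAST q → q=32256. Stack: []
LOAD_FAST q → push 32256. Stack: [32256]
RETURN_VALUE → return 32256.

32256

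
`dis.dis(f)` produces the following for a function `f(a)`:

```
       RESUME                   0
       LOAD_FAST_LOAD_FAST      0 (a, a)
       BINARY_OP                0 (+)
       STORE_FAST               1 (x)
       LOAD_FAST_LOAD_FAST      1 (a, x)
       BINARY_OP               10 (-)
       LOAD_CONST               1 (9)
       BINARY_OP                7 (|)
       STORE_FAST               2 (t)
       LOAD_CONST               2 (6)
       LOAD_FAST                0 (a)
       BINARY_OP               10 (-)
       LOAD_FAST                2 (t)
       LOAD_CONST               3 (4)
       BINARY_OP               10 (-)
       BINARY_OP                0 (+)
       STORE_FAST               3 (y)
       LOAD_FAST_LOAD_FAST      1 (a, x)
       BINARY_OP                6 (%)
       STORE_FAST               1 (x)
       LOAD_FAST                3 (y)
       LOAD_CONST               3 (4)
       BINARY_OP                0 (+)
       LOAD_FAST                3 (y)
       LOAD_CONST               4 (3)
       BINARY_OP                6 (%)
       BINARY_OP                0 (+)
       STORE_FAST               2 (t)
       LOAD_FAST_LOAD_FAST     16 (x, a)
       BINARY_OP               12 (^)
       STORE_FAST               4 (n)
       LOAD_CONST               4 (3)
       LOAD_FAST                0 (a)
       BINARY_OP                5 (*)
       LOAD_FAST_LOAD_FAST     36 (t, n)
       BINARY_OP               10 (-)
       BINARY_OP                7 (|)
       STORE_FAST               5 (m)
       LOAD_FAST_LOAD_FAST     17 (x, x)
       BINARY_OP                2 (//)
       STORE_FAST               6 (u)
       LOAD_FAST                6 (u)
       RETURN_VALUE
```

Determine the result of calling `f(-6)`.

1

LOAD_FAST_LOAD_FAST a,a → push -6,-6. Stack: [-6, -6]
BINARY_OP + → -6 + -6 = -12. Stack: [-12]
STORE_FAST x → x=-12. Stack: []
LOAD_FAST_LOAD_FAST a,x → push -6,-12. Stack: [-6, -12]
BINARY_OP - → -6 - -12 = 6. Stack: [6]
LOAD_CONST → push 9. Stack: [6, 9]
BINARY_OP | → 6 | 9 = 15. Stack: [15]
STORE_FAST t → t=15. Stack: []
LOAD_CONST → push 6. Stack: [6]
LOAD_FAST a → push -6. Stack: [6, -6]
BINARY_OP - → 6 - -6 = 12. Stack: [12]
LOAD_FAST t → push 15. Stack: [12, 15]
LOAD_CONST → push 4. Stack: [12, 15, 4]
BINARY_OP - → 15 - 4 = 11. Stack: [12, 11]
BINARY_OP + → 12 + 11 = 23. Stack: [23]
STORE_FAST y → y=23. Stack: []
LOAD_FAST_LOAD_FAST a,x → push -6,-12. Stack: [-6, -12]
BINARY_OP % → -6 % -12 = -6. Stack: [-6]
STORE_FAST x → x=-6. Stack: []
LOAD_FAST y → push 23. Stack: [23]
LOAD_CONST → push 4. Stack: [23, 4]
BINARY_OP + → 23 + 4 = 27. Stack: [27]
LOAD_FAST y → push 23. Stack: [27, 23]
LOAD_CONST → push 3. Stack: [27, 23, 3]
BINARY_OP % → 23 % 3 = 2. Stack: [27, 2]
BINARY_OP + → 27 + 2 = 29. Stack: [29]
STORE_FAST t → t=29. Stack: []
LOAD_FAST_LOAD_FAST x,a → push -6,-6. Stack: [-6, -6]
BINARY_OP ^ → -6 ^ -6 = 0. Stack: [0]
STORE_FAST n → n=0. Stack: []
LOAD_CONST → push 3. Stack: [3]
LOAD_FAST a → push -6. Stack: [3, -6]
BINARY_OP * → 3 * -6 = -18. Stack: [-18]
LOAD_FAST_LOAD_FAST t,n → push 29,0. Stack: [-18, 29, 0]
BINARY_OP - → 29 - 0 = 29. Stack: [-18, 29]
BINARY_OP | → -18 | 29 = -1. Stack: [-1]
STORE_FAST m → m=-1. Stack: []
LOAD_FAST_LOAD_FAST x,x → push -6,-6. Stack: [-6, -6]
BINARY_OP // → -6 // -6 = 1. Stack: [1]
STORE_FAST u → u=1. Stack: []
LOAD_FAST u → push 1. Stack: [1]
RETURN_VALUE → return 1.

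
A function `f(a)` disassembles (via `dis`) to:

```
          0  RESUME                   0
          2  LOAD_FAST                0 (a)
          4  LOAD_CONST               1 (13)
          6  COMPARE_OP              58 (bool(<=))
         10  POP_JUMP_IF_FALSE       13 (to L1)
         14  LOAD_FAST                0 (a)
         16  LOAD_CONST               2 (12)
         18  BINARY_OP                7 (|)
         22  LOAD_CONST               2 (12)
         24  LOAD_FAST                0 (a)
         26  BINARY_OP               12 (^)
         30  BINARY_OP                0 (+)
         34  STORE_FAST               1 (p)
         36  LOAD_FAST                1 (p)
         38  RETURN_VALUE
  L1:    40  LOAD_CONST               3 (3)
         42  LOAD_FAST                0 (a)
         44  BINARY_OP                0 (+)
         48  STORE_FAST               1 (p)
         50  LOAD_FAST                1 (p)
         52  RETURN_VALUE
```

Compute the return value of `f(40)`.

LOAD_FAST a → push 40. Stack: [40]
LOAD_CONST → push 13. Stack: [40, 13]
COMPARE_OP bool(<=) → 40 vs 13 = False. Stack: [False]
POP_JUMP_IF_FALSE → pop False; jump. Stack: []
LOAD_CONST → push 3. Stack: [3]
LOAD_FAST a → push 40. Stack: [3, 40]
BINARY_OP + → 3 + 40 = 43. Stack: [43]
STORE_FAST p → p=43. Stack: []
LOAD_FAST p → push 43. Stack: [43]
RETURN_VALUE → return 43.

43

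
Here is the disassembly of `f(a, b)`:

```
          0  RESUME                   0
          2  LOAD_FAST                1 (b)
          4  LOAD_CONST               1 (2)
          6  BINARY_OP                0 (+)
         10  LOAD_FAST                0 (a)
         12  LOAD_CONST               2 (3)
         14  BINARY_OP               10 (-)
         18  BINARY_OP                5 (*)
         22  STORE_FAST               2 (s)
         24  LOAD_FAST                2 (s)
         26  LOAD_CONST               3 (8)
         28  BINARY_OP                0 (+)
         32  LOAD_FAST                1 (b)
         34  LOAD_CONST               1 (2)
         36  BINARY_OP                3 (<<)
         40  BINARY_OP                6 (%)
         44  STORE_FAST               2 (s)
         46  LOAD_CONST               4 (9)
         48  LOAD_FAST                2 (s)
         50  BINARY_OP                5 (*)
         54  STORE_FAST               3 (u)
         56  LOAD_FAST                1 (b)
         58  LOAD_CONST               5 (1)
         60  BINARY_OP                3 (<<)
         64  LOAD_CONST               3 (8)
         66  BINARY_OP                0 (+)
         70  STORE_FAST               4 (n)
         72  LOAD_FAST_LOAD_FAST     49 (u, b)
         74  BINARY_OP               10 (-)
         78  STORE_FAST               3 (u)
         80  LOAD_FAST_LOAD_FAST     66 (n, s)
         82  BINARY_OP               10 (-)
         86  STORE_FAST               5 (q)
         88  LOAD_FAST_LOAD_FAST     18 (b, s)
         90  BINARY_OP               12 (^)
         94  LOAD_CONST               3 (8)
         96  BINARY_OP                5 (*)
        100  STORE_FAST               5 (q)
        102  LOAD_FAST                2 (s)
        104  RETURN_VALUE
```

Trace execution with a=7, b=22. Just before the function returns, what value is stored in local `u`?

LOAD_FAST b → push 22. Stack: [22]
LOAD_CONST → push 2. Stack: [22, 2]
BINARY_OP + → 22 + 2 = 24. Stack: [24]
LOAD_FAST a → push 7. Stack: [24, 7]
LOAD_CONST → push 3. Stack: [24, 7, 3]
BINARY_OP - → 7 - 3 = 4. Stack: [24, 4]
BINARY_OP * → 24 * 4 = 96. Stack: [96]
STORE_FAST s → s=96. Stack: []
LOAD_FAST s → push 96. Stack: [96]
LOAD_CONST → push 8. Stack: [96, 8]
BINARY_OP + → 96 + 8 = 104. Stack: [104]
LOAD_FAST b → push 22. Stack: [104, 22]
LOAD_CONST → push 2. Stack: [104, 22, 2]
BINARY_OP << → 22 << 2 = 88. Stack: [104, 88]
BINARY_OP % → 104 % 88 = 16. Stack: [16]
STORE_FAST s → s=16. Stack: []
LOAD_CONST → push 9. Stack: [9]
LOAD_FAST s → push 16. Stack: [9, 16]
BINARY_OP * → 9 * 16 = 144. Stack: [144]
STORE_FAST u → u=144. Stack: []
LOAD_FAST b → push 22. Stack: [22]
LOAD_CONST → push 1. Stack: [22, 1]
BINARY_OP << → 22 << 1 = 44. Stack: [44]
LOAD_CONST → push 8. Stack: [44, 8]
BINARY_OP + → 44 + 8 = 52. Stack: [52]
STORE_FAST n → n=52. Stack: []
LOAD_FAST_LOAD_FAST u,b → push 144,22. Stack: [144, 22]
BINARY_OP - → 144 - 22 = 122. Stack: [122]
STORE_FAST u → u=122. Stack: []
LOAD_FAST_LOAD_FAST n,s → push 52,16. Stack: [52, 16]
BINARY_OP - → 52 - 16 = 36. Stack: [36]
STORE_FAST q → q=36. Stack: []
LOAD_FAST_LOAD_FAST b,s → push 22,16. Stack: [22, 16]
BINARY_OP ^ → 22 ^ 16 = 6. Stack: [6]
LOAD_CONST → push 8. Stack: [6, 8]
BINARY_OP * → 6 * 8 = 48. Stack: [48]
STORE_FAST q → q=48. Stack: []
LOAD_FAST s → push 16. Stack: [16]
RETURN_VALUE → return 16.

122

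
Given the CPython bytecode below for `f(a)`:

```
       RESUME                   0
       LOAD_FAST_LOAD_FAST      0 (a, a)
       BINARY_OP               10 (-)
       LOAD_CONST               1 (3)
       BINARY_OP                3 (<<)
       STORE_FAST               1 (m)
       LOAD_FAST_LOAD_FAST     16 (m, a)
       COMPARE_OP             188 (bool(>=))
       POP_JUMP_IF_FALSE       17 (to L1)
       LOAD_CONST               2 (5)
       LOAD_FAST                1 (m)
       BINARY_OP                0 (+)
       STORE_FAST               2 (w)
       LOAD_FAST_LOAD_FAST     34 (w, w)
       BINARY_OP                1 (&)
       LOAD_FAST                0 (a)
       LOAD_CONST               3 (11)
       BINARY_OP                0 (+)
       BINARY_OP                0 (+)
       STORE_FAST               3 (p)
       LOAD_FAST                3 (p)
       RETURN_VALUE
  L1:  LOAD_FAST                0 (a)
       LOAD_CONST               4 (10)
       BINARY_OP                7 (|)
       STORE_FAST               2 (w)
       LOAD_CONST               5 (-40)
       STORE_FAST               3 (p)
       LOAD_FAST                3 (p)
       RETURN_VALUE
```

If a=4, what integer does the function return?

-40

LOAD_FAST_LOAD_FAST a,a → push 4,4. Stack: [4, 4]
BINARY_OP - → 4 - 4 = 0. Stack: [0]
LOAD_CONST → push 3. Stack: [0, 3]
BINARY_OP << → 0 << 3 = 0. Stack: [0]
STORE_FAST m → m=0. Stack: []
LOAD_FAST_LOAD_FAST m,a → push 0,4. Stack: [0, 4]
COMPARE_OP bool(>=) → 0 vs 4 = False. Stack: [False]
POP_JUMP_IF_FALSE → pop False; jump. Stack: []
LOAD_FAST a → push 4. Stack: [4]
LOAD_CONST → push 10. Stack: [4, 10]
BINARY_OP | → 4 | 10 = 14. Stack: [14]
STORE_FAST w → w=14. Stack: []
LOAD_CONST → push -40. Stack: [-40]
STORE_FAST p → p=-40. Stack: []
LOAD_FAST p → push -40. Stack: [-40]
RETURN_VALUE → return -40.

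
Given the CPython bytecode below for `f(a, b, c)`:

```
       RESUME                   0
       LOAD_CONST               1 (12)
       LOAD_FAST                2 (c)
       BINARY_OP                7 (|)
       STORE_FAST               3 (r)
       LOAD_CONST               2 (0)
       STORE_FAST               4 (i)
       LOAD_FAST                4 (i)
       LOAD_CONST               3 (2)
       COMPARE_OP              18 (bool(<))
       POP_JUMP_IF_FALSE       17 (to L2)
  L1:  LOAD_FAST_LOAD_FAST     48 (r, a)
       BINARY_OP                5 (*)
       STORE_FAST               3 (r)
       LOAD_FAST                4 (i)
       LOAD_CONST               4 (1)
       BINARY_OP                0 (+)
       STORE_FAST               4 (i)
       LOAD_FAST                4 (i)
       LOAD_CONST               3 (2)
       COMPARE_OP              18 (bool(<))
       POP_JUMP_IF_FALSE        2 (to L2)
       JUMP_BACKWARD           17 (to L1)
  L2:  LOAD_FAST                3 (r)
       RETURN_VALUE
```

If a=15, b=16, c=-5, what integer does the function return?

-225

LOAD_CONST → push 12. Stack: [12]
LOAD_FAST c → push -5. Stack: [12, -5]
BINARY_OP | → 12 | -5 = -1. Stack: [-1]
STORE_FAST r → r=-1. Stack: []
LOAD_CONST → push 0. Stack: [0]
STORE_FAST i → i=0. Stack: []
LOAD_FAST i → push 0. Stack: [0]
LOAD_CONST → push 2. Stack: [0, 2]
COMPARE_OP bool(<) → 0 vs 2 = True. Stack: [True]
POP_JUMP_IF_FALSE → pop True; no jump. Stack: []
LOAD_FAST_LOAD_FAST r,a → push -1,15. Stack: [-1, 15]
BINARY_OP * → -1 * 15 = -15. Stack: [-15]
STORE_FAST r → r=-15. Stack: []
LOAD_FAST i → push 0. Stack: [0]
LOAD_CONST → push 1. Stack: [0, 1]
BINARY_OP + → 0 + 1 = 1. Stack: [1]
STORE_FAST i → i=1. Stack: []
LOAD_FAST i → push 1. Stack: [1]
LOAD_CONST → push 2. Stack: [1, 2]
COMPARE_OP bool(<) → 1 vs 2 = True. Stack: [True]
POP_JUMP_IF_FALSE → pop True; no jump. Stack: []
LOAD_FAST_LOAD_FAST r,a → push -15,15. Stack: [-15, 15]
BINARY_OP * → -15 * 15 = -225. Stack: [-225]
STORE_FAST r → r=-225. Stack: []
LOAD_FAST i → push 1. Stack: [1]
LOAD_CONST → push 1. Stack: [1, 1]
BINARY_OP + → 1 + 1 = 2. Stack: [2]
STORE_FAST i → i=2. Stack: []
LOAD_FAST i → push 2. Stack: [2]
LOAD_CONST → push 2. Stack: [2, 2]
COMPARE_OP bool(<) → 2 vs 2 = False. Stack: [False]
POP_JUMP_IF_FALSE → pop False; jump. Stack: []
LOAD_FAST r → push -225. Stack: [-225]
RETURN_VALUE → return -225.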